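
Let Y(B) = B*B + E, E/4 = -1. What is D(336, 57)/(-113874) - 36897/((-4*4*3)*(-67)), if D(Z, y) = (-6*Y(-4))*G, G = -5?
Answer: -233487041/20345488 ≈ -11.476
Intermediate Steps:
E = -4 (E = 4*(-1) = -4)
Y(B) = -4 + B² (Y(B) = B*B - 4 = B² - 4 = -4 + B²)
D(Z, y) = 360 (D(Z, y) = -6*(-4 + (-4)²)*(-5) = -6*(-4 + 16)*(-5) = -6*12*(-5) = -72*(-5) = 360)
D(336, 57)/(-113874) - 36897/((-4*4*3)*(-67)) = 360/(-113874) - 36897/((-4*4*3)*(-67)) = 360*(-1/113874) - 36897/(-16*3*(-67)) = -60/18979 - 36897/((-48*(-67))) = -60/18979 - 36897/3216 = -60/18979 - 36897*1/3216 = -60/18979 - 12299/1072 = -233487041/20345488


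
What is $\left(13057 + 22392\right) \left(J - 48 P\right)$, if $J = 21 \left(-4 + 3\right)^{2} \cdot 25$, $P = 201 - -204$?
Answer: $-670517835$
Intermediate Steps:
$P = 405$ ($P = 201 + 204 = 405$)
$J = 525$ ($J = 21 \left(-1\right)^{2} \cdot 25 = 21 \cdot 1 \cdot 25 = 21 \cdot 25 = 525$)
$\left(13057 + 22392\right) \left(J - 48 P\right) = \left(13057 + 22392\right) \left(525 - 19440\right) = 35449 \left(525 - 19440\right) = 35449 \left(-18915\right) = -670517835$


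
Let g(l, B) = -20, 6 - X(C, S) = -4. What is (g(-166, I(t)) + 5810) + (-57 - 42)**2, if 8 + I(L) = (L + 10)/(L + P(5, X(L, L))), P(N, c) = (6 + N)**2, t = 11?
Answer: 15591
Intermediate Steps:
X(C, S) = 10 (X(C, S) = 6 - 1*(-4) = 6 + 4 = 10)
I(L) = -8 + (10 + L)/(121 + L) (I(L) = -8 + (L + 10)/(L + (6 + 5)**2) = -8 + (10 + L)/(L + 11**2) = -8 + (10 + L)/(L + 121) = -8 + (10 + L)/(121 + L))
(g(-166, I(t)) + 5810) + (-57 - 42)**2 = (-20 + 5810) + (-57 - 42)**2 = 5790 + (-99)**2 = 5790 + 9801 = 15591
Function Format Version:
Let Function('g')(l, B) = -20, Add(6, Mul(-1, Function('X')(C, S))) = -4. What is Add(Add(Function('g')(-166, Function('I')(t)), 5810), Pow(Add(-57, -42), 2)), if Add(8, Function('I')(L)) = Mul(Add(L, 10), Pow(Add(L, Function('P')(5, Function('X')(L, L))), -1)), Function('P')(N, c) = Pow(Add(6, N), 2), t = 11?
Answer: 15591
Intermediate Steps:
Function('X')(C, S) = 10 (Function('X')(C, S) = Add(6, Mul(-1, -4)) = Add(6, 4) = 10)
Function('I')(L) = Add(-8, Mul(Pow(Add(121, L), -1), Add(10, L))) (Function('I')(L) = Add(-8, Mul(Add(L, 10), Pow(Add(L, Pow(Add(6, 5), 2)), -1))) = Add(-8, Mul(Add(10, L), Pow(Add(L, Pow(11, 2)), -1))) = Add(-8, Mul(Add(10, L), Pow(Add(L, 121), -1))) = Add(-8, Mul(Add(10, L), Pow(Add(121, L), -1))) = Add(-8, Mul(Pow(Add(121, L), -1), Add(10, L))))
Add(Add(Function('g')(-166, Function('I')(t)), 5810), Pow(Add(-57, -42), 2)) = Add(Add(-20, 5810), Pow(Add(-57, -42), 2)) = Add(5790, Pow(-99, 2)) = Add(5790, 9801) = 15591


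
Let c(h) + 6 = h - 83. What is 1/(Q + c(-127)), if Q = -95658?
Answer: -1/95874 ≈ -1.0430e-5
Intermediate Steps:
c(h) = -89 + h (c(h) = -6 + (h - 83) = -6 + (-83 + h) = -89 + h)
1/(Q + c(-127)) = 1/(-95658 + (-89 - 127)) = 1/(-95658 - 216) = 1/(-95874) = -1/95874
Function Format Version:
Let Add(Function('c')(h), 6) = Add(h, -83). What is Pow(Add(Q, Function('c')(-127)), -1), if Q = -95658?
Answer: Rational(-1, 95874) ≈ -1.0430e-5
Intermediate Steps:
Function('c')(h) = Add(-89, h) (Function('c')(h) = Add(-6, Add(h, -83)) = Add(-6, Add(-83, h)) = Add(-89, h))
Pow(Add(Q, Function('c')(-127)), -1) = Pow(Add(-95658, Add(-89, -127)), -1) = Pow(Add(-95658, -216), -1) = Pow(-95874, -1) = Rational(-1, 95874)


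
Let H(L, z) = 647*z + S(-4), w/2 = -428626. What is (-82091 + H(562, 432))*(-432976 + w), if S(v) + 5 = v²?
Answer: -254721972672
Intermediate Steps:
S(v) = -5 + v²
w = -857252 (w = 2*(-428626) = -857252)
H(L, z) = 11 + 647*z (H(L, z) = 647*z + (-5 + (-4)²) = 647*z + (-5 + 16) = 647*z + 11 = 11 + 647*z)
(-82091 + H(562, 432))*(-432976 + w) = (-82091 + (11 + 647*432))*(-432976 - 857252) = (-82091 + (11 + 279504))*(-1290228) = (-82091 + 279515)*(-1290228) = 197424*(-1290228) = -254721972672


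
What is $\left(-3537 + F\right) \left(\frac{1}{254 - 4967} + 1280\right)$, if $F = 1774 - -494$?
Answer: $- \frac{2551806297}{1571} \approx -1.6243 \cdot 10^{6}$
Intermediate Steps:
$F = 2268$ ($F = 1774 + 494 = 2268$)
$\left(-3537 + F\right) \left(\frac{1}{254 - 4967} + 1280\right) = \left(-3537 + 2268\right) \left(\frac{1}{254 - 4967} + 1280\right) = - 1269 \left(\frac{1}{-4713} + 1280\right) = - 1269 \left(- \frac{1}{4713} + 1280\right) = \left(-1269\right) \frac{6032639}{4713} = - \frac{2551806297}{1571}$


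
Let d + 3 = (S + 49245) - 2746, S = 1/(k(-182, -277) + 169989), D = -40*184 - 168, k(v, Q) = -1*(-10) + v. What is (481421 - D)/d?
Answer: 83031852333/7895811233 ≈ 10.516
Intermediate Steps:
k(v, Q) = 10 + v
D = -7528 (D = -7360 - 168 = -7528)
S = 1/169817 (S = 1/((10 - 182) + 169989) = 1/(-172 + 169989) = 1/169817 ≈ 5.8887e-6)
d = 7895811233/169817 (d = -3 + ((1/169817 + 49245) - 2746) = -3 + (8362638166/169817 - 2746) = -3 + 7896320684/169817 = 7895811233/169817 ≈ 46496.)
(481421 - D)/d = (481421 - 1*(-7528))/(7895811233/169817) = (481421 + 7528)*(169817/7895811233) = 488949*(169817/7895811233) = 83031852333/7895811233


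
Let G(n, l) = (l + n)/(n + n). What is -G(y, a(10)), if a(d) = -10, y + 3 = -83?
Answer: -24/43 ≈ -0.55814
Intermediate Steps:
y = -86 (y = -3 - 83 = -86)
G(n, l) = (l + n)/(2*n) (G(n, l) = (l + n)/((2*n)) = (l + n)*(1/(2*n)) = (l + n)/(2*n))
-G(y, a(10)) = -(-10 - 86)/(2*(-86)) = -(-1)*(-96)/(2*86) = -1*24/43 = -24/43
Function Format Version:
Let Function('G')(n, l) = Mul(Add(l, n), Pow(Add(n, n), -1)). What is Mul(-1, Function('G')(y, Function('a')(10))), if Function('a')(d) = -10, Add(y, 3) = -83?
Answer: Rational(-24, 43) ≈ -0.55814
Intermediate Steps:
y = -86 (y = Add(-3, -83) = -86)
Function('G')(n, l) = Mul(Rational(1, 2), Pow(n, -1), Add(l, n)) (Function('G')(n, l) = Mul(Add(l, n), Pow(Mul(2, n), -1)) = Mul(Add(l, n), Mul(Rational(1, 2), Pow(n, -1))) = Mul(Rational(1, 2), Pow(n, -1), Add(l, n)))
Mul(-1, Function('G')(y, Function('a')(10))) = Mul(-1, Mul(Rational(1, 2), Pow(-86, -1), Add(-10, -86))) = Mul(-1, Mul(Rational(1, 2), Rational(-1, 86), -96)) = Mul(-1, Rational(24, 43)) = Rational(-24, 43)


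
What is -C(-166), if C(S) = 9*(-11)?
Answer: 99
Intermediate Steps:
C(S) = -99
-C(-166) = -1*(-99) = 99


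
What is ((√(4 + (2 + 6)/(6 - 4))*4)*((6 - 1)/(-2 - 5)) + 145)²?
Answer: 1033425/49 - 11600*√2/7 ≈ 18747.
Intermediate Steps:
((√(4 + (2 + 6)/(6 - 4))*4)*((6 - 1)/(-2 - 5)) + 145)² = ((√(4 + 8/2)*4)*(5/(-7)) + 145)² = ((√(4 + 8*(½))*4)*(5*(-⅐)) + 145)² = ((√(4 + 4)*4)*(-5/7) + 145)² = ((√8*4)*(-5/7) + 145)² = (((2*√2)*4)*(-5/7) + 145)² = ((8*√2)*(-5/7) + 145)² = (-40*√2/7 + 145)² = (145 - 40*√2/7)²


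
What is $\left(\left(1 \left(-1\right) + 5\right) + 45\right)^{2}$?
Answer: $2401$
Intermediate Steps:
$\left(\left(1 \left(-1\right) + 5\right) + 45\right)^{2} = \left(\left(-1 + 5\right) + 45\right)^{2} = \left(4 + 45\right)^{2} = 49^{2} = 2401$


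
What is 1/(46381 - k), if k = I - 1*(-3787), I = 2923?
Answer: 1/39671 ≈ 2.5207e-5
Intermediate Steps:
k = 6710 (k = 2923 - 1*(-3787) = 2923 + 3787 = 6710)
1/(46381 - k) = 1/(46381 - 1*6710) = 1/(46381 - 6710) = 1/39671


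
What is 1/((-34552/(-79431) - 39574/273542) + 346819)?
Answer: 10863857301/3767795279285914 ≈ 2.8833e-6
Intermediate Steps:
1/((-34552/(-79431) - 39574/273542) + 346819) = 1/((-34552*(-1/79431) - 39574*1/273542) + 346819) = 1/((34552/79431 - 19787/136771) + 346819) = 1/(3154010395/10863857301 + 346819) = 1/(3767795279285914/10863857301) = 10863857301/3767795279285914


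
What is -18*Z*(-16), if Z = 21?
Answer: 6048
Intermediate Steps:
-18*Z*(-16) = -18*21*(-16) = -378*(-16) = 6048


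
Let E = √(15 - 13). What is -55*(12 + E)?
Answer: -660 - 55*√2 ≈ -737.78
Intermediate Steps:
E = √2 ≈ 1.4142
-55*(12 + E) = -55*(12 + √2) = -660 - 55*√2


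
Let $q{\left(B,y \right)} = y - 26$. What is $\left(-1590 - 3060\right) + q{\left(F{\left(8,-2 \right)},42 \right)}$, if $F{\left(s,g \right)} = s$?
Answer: $-4634$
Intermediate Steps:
$q{\left(B,y \right)} = -26 + y$ ($q{\left(B,y \right)} = y - 26 = -26 + y$)
$\left(-1590 - 3060\right) + q{\left(F{\left(8,-2 \right)},42 \right)} = \left(-1590 - 3060\right) + \left(-26 + 42\right) = -4650 + 16 = -4634$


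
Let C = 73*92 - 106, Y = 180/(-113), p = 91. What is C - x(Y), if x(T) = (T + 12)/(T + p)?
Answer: 66779654/10103 ≈ 6609.9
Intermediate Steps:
Y = -180/113 (Y = 180*(-1/113) = -180/113 ≈ -1.5929)
x(T) = (12 + T)/(91 + T) (x(T) = (T + 12)/(T + 91) = (12 + T)/(91 + T))
C = 6610 (C = 6716 - 106 = 6610)
C - x(Y) = 6610 - (12 - 180/113)/(91 - 180/113) = 6610 - 1176/(10103/113*113) = 6610 - 113*1176/(10103*113) = 6610 - 1*1176/10103 = 6610 - 1176/10103 = 66779654/10103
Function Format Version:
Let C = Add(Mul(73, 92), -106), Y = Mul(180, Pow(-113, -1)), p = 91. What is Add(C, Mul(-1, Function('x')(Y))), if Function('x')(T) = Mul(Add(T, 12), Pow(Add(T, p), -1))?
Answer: Rational(66779654, 10103) ≈ 6609.9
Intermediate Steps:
Y = Rational(-180, 113) (Y = Mul(180, Rational(-1, 113)) = Rational(-180, 113) ≈ -1.5929)
Function('x')(T) = Mul(Pow(Add(91, T), -1), Add(12, T)) (Function('x')(T) = Mul(Add(T, 12), Pow(Add(T, 91), -1)) = Mul(Add(12, T), Pow(Add(91, T), -1)) = Mul(Pow(Add(91, T), -1), Add(12, T)))
C = 6610 (C = Add(6716, -106) = 6610)
Add(C, Mul(-1, Function('x')(Y))) = Add(6610, Mul(-1, Mul(Pow(Add(91, Rational(-180, 113)), -1), Add(12, Rational(-180, 113))))) = Add(6610, Mul(-1, Mul(Pow(Rational(10103, 113), -1), Rational(1176, 113)))) = Add(6610, Mul(-1, Mul(Rational(113, 10103), Rational(1176, 113)))) = Add(6610, Mul(-1, Rational(1176, 10103))) = Add(6610, Rational(-1176, 10103)) = Rational(66779654, 10103)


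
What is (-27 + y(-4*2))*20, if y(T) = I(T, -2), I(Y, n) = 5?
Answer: -440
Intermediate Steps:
y(T) = 5
(-27 + y(-4*2))*20 = (-27 + 5)*20 = -22*20 = -440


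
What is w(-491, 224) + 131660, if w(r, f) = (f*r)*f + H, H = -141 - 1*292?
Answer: -24505189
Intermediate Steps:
H = -433 (H = -141 - 292 = -433)
w(r, f) = -433 + r*f**2 (w(r, f) = (f*r)*f - 433 = r*f**2 - 433 = -433 + r*f**2)
w(-491, 224) + 131660 = (-433 - 491*224**2) + 131660 = (-433 - 491*50176) + 131660 = (-433 - 24636416) + 131660 = -24636849 + 131660 = -24505189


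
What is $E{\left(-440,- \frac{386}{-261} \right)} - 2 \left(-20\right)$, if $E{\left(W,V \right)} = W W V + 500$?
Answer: $\frac{74870540}{261} \approx 2.8686 \cdot 10^{5}$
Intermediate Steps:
$E{\left(W,V \right)} = 500 + V W^{2}$ ($E{\left(W,V \right)} = W^{2} V + 500 = V W^{2} + 500 = 500 + V W^{2}$)
$E{\left(-440,- \frac{386}{-261} \right)} - 2 \left(-20\right) = \left(500 + - \frac{386}{-261} \left(-440\right)^{2}\right) - 2 \left(-20\right) = \left(500 + \left(-386\right) \left(- \frac{1}{261}\right) 193600\right) - -40 = \left(500 + \frac{386}{261} \cdot 193600\right) + 40 = \left(500 + \frac{74729600}{261}\right) + 40 = \frac{74860100}{261} + 40 = \frac{74870540}{261}$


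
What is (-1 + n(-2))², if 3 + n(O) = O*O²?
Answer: 144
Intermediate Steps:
n(O) = -3 + O³ (n(O) = -3 + O*O² = -3 + O³)
(-1 + n(-2))² = (-1 + (-3 + (-2)³))² = (-1 + (-3 - 8))² = (-1 - 11)² = (-12)² = 144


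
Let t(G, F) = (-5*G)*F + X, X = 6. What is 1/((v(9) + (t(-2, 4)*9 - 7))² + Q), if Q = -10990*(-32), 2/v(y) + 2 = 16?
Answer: 49/25354820 ≈ 1.9326e-6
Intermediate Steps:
v(y) = ⅐ (v(y) = 2/(-2 + 16) = 2/14 = 2*(1/14) = ⅐)
t(G, F) = 6 - 5*F*G (t(G, F) = (-5*G)*F + 6 = -5*F*G + 6 = 6 - 5*F*G)
Q = 351680
1/((v(9) + (t(-2, 4)*9 - 7))² + Q) = 1/((⅐ + ((6 - 5*4*(-2))*9 - 7))² + 351680) = 1/((⅐ + ((6 + 40)*9 - 7))² + 351680) = 1/((⅐ + (46*9 - 7))² + 351680) = 1/((⅐ + (414 - 7))² + 351680) = 1/((⅐ + 407)² + 351680) = 1/((2850/7)² + 351680) = 1/(8122500/49 + 351680) = 1/(25354820/49) = 49/25354820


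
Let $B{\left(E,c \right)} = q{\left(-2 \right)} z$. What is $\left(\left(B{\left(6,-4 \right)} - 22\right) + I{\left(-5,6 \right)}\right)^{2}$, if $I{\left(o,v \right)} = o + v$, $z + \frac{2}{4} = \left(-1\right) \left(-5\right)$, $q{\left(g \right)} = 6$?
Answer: $36$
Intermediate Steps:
$z = \frac{9}{2}$ ($z = - \frac{1}{2} - -5 = - \frac{1}{2} + 5 = \frac{9}{2} \approx 4.5$)
$B{\left(E,c \right)} = 27$ ($B{\left(E,c \right)} = 6 \cdot \frac{9}{2} = 27$)
$\left(\left(B{\left(6,-4 \right)} - 22\right) + I{\left(-5,6 \right)}\right)^{2} = \left(\left(27 - 22\right) + \left(-5 + 6\right)\right)^{2} = \left(5 + 1\right)^{2} = 6^{2} = 36$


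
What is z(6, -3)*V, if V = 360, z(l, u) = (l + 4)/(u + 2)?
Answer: -3600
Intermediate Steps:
z(l, u) = (4 + l)/(2 + u)
z(6, -3)*V = ((4 + 6)/(2 - 3))*360 = (10/(-1))*360 = -1*10*360 = -10*360 = -3600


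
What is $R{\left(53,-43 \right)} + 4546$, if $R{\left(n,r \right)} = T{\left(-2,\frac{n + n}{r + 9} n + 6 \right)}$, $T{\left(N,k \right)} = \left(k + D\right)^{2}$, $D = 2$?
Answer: $\frac{8458723}{289} \approx 29269.0$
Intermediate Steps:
$T{\left(N,k \right)} = \left(2 + k\right)^{2}$ ($T{\left(N,k \right)} = \left(k + 2\right)^{2} = \left(2 + k\right)^{2}$)
$R{\left(n,r \right)} = \left(8 + \frac{2 n^{2}}{9 + r}\right)^{2}$ ($R{\left(n,r \right)} = \left(2 + \left(\frac{n + n}{r + 9} n + 6\right)\right)^{2} = \left(2 + \left(\frac{2 n}{9 + r} n + 6\right)\right)^{2} = \left(2 + \left(\frac{2 n^{2}}{9 + r} + 6\right)\right)^{2} = \left(2 + \left(6 + \frac{2 n^{2}}{9 + r}\right)\right)^{2} = \left(8 + \frac{2 n^{2}}{9 + r}\right)^{2}$)
$R{\left(53,-43 \right)} + 4546 = \frac{4 \left(36 + 53^{2} + 4 \left(-43\right)\right)^{2}}{\left(9 - 43\right)^{2}} + 4546 = \frac{4 \left(36 + 2809 - 172\right)^{2}}{1156} + 4546 = 4 \cdot \frac{1}{1156} \cdot 2673^{2} + 4546 = 4 \cdot \frac{1}{1156} \cdot 7144929 + 4546 = \frac{7144929}{289} + 4546 = \frac{8458723}{289}$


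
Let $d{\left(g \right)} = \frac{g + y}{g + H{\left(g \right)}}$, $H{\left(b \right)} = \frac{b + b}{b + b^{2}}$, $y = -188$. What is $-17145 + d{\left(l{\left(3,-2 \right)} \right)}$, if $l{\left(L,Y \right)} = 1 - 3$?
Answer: $- \frac{34195}{2} \approx -17098.0$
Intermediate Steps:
$H{\left(b \right)} = \frac{2 b}{b + b^{2}}$
$l{\left(L,Y \right)} = -2$ ($l{\left(L,Y \right)} = 1 - 3 = -2$)
$d{\left(g \right)} = \frac{-188 + g}{g + \frac{2}{1 + g}}$ ($d{\left(g \right)} = \frac{g - 188}{g + \frac{2}{1 + g}} = \frac{-188 + g}{g + \frac{2}{1 + g}}$)
$-17145 + d{\left(l{\left(3,-2 \right)} \right)} = -17145 + \frac{\left(1 - 2\right) \left(-188 - 2\right)}{2 - 2 \left(1 - 2\right)} = -17145 + \frac{1}{2 - -2} \left(-1\right) \left(-190\right) = -17145 + \frac{1}{2 + 2} \left(-1\right) \left(-190\right) = -17145 + \frac{1}{4} \left(-1\right) \left(-190\right) = -17145 + \frac{95}{2} = - \frac{34195}{2}$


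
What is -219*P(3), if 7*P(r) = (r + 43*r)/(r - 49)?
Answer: 14454/161 ≈ 89.776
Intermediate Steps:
P(r) = 44*r/(7*(-49 + r)) (P(r) = ((r + 43*r)/(r - 49))/7 = ((44*r)/(-49 + r))/7 = (44*r/(-49 + r))/7 = 44*r/(7*(-49 + r)))
-219*P(3) = -9636*3/(7*(-49 + 3)) = -9636*3/(7*(-46)) = -9636*3*(-1)/(7*46) = -219*(-66/161) = 14454/161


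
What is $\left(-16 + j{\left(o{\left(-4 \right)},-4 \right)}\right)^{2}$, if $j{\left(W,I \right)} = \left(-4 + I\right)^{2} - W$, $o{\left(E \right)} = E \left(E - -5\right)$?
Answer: $2704$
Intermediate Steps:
$o{\left(E \right)} = E \left(5 + E\right)$ ($o{\left(E \right)} = E \left(E + 5\right) = E \left(5 + E\right)$)
$\left(-16 + j{\left(o{\left(-4 \right)},-4 \right)}\right)^{2} = \left(-16 - \left(- \left(-4 - 4\right)^{2} - 4 \left(5 - 4\right)\right)\right)^{2} = \left(-16 + \left(\left(-8\right)^{2} - \left(-4\right) 1\right)\right)^{2} = \left(-16 + \left(64 - -4\right)\right)^{2} = \left(-16 + \left(64 + 4\right)\right)^{2} = \left(-16 + 68\right)^{2} = 52^{2} = 2704$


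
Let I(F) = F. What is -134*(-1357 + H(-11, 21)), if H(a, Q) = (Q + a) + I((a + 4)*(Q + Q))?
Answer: 219894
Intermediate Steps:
H(a, Q) = Q + a + 2*Q*(4 + a) (H(a, Q) = (Q + a) + (a + 4)*(Q + Q) = (Q + a) + (4 + a)*(2*Q) = (Q + a) + 2*Q*(4 + a) = Q + a + 2*Q*(4 + a))
-134*(-1357 + H(-11, 21)) = -134*(-1357 + (21 - 11 + 2*21*(4 - 11))) = -134*(-1357 + (21 - 11 + 2*21*(-7))) = -134*(-1357 + (21 - 11 - 294)) = -134*(-1357 - 284) = -134*(-1641) = 219894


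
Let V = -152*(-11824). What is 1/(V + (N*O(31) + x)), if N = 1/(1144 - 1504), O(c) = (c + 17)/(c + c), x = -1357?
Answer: 465/835089314 ≈ 5.5683e-7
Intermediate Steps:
O(c) = (17 + c)/(2*c) (O(c) = (17 + c)/((2*c)) = (17 + c)*(1/(2*c)) = (17 + c)/(2*c))
N = -1/360 (N = 1/(-360) = -1/360 ≈ -0.0027778)
V = 1797248
1/(V + (N*O(31) + x)) = 1/(1797248 + (-(17 + 31)/(720*31) - 1357)) = 1/(1797248 + (-48/(720*31) - 1357)) = 1/(1797248 + (-1/360*24/31 - 1357)) = 1/(1797248 + (-1/465 - 1357)) = 1/(1797248 - 631006/465) = 1/(835089314/465) = 465/835089314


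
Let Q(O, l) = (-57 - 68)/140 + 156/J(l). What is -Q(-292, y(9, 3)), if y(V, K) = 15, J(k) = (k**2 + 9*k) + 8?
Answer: 151/322 ≈ 0.46894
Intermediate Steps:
J(k) = 8 + k**2 + 9*k
Q(O, l) = -25/28 + 156/(8 + l**2 + 9*l) (Q(O, l) = (-57 - 68)/140 + 156/(8 + l**2 + 9*l) = -125*1/140 + 156/(8 + l**2 + 9*l) = -25/28 + 156/(8 + l**2 + 9*l))
-Q(-292, y(9, 3)) = -(4168 - 225*15 - 25*15**2)/(28*(8 + 15**2 + 9*15)) = -(4168 - 3375 - 25*225)/(28*(8 + 225 + 135)) = -(4168 - 3375 - 5625)/(28*368) = -(-4832)/(28*368) = -1*(-151/322) = 151/322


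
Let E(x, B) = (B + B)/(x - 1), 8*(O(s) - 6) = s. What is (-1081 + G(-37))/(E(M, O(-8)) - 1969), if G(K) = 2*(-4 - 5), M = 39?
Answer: 20881/37406 ≈ 0.55823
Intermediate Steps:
O(s) = 6 + s/8
E(x, B) = 2*B/(-1 + x) (E(x, B) = (2*B)/(-1 + x) = 2*B/(-1 + x))
G(K) = -18 (G(K) = 2*(-9) = -18)
(-1081 + G(-37))/(E(M, O(-8)) - 1969) = (-1081 - 18)/(2*(6 + (1/8)*(-8))/(-1 + 39) - 1969) = -1099/(2*(6 - 1)/38 - 1969) = -1099/(2*5*(1/38) - 1969) = -1099/(5/19 - 1969) = -1099/(-37406/19) = -1099*(-19/37406) = 20881/37406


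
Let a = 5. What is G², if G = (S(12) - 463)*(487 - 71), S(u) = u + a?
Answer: 34423607296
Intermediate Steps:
S(u) = 5 + u (S(u) = u + 5 = 5 + u)
G = -185536 (G = ((5 + 12) - 463)*(487 - 71) = (17 - 463)*416 = -446*416 = -185536)
G² = (-185536)² = 34423607296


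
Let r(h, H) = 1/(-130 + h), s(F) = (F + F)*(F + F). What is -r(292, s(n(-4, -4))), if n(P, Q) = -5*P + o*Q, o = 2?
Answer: -1/162 ≈ -0.0061728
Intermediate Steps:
n(P, Q) = -5*P + 2*Q
s(F) = 4*F² (s(F) = (2*F)*(2*F) = 4*F²)
-r(292, s(n(-4, -4))) = -1/(-130 + 292) = -1/162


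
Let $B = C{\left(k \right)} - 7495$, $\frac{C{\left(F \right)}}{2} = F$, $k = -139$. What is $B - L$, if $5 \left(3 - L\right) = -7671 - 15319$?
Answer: $-12374$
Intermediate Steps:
$C{\left(F \right)} = 2 F$
$B = -7773$ ($B = 2 \left(-139\right) - 7495 = -278 - 7495 = -7773$)
$L = 4601$ ($L = 3 - \frac{-7671 - 15319}{5} = 3 - -4598 = 3 + 4598 = 4601$)
$B - L = -7773 - 4601 = -12374$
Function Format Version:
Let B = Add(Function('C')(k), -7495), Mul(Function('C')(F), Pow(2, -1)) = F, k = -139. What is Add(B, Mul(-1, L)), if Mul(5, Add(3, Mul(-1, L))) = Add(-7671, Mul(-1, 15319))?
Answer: -12374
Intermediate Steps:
Function('C')(F) = Mul(2, F)
B = -7773 (B = Add(Mul(2, -139), -7495) = Add(-278, -7495) = -7773)
L = 4601 (L = Add(3, Mul(Rational(-1, 5), Add(-7671, Mul(-1, 15319)))) = Add(3, Mul(Rational(-1, 5), Add(-7671, -15319))) = Add(3, Mul(Rational(-1, 5), -22990)) = Add(3, 4598) = 4601)
Add(B, Mul(-1, L)) = Add(-7773, Mul(-1, 4601)) = Add(-7773, -4601) = -12374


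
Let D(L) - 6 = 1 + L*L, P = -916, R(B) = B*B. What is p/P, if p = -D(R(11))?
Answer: 3662/229 ≈ 15.991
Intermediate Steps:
R(B) = B²
D(L) = 7 + L² (D(L) = 6 + (1 + L*L) = 6 + (1 + L²) = 7 + L²)
p = -14648 (p = -(7 + (11²)²) = -(7 + 121²) = -(7 + 14641) = -1*14648 = -14648)
p/P = -14648/(-916) = -14648*(-1/916) = 3662/229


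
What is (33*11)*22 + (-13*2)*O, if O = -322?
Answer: 16358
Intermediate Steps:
(33*11)*22 + (-13*2)*O = (33*11)*22 - 13*2*(-322) = 363*22 - 26*(-322) = 7986 + 8372 = 16358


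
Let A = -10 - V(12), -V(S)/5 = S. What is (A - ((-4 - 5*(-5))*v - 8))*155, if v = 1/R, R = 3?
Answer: 7905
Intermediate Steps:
V(S) = -5*S
v = ⅓ (v = 1/3 = ⅓ ≈ 0.33333)
A = 50 (A = -10 - (-5)*12 = -10 - 1*(-60) = -10 + 60 = 50)
(A - ((-4 - 5*(-5))*v - 8))*155 = (50 - ((-4 - 5*(-5))*(⅓) - 8))*155 = (50 - ((-4 + 25)*(⅓) - 8))*155 = (50 - (21*(⅓) - 8))*155 = (50 - (7 - 8))*155 = (50 - 1*(-1))*155 = (50 + 1)*155 = 51*155 = 7905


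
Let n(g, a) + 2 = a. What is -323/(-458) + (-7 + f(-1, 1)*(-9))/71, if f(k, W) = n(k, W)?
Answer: 23849/32518 ≈ 0.73341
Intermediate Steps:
n(g, a) = -2 + a
f(k, W) = -2 + W
-323/(-458) + (-7 + f(-1, 1)*(-9))/71 = -323/(-458) + (-7 + (-2 + 1)*(-9))/71 = -323*(-1/458) + (-7 - 1*(-9))*(1/71) = 323/458 + (-7 + 9)*(1/71) = 323/458 + 2*(1/71) = 323/458 + 2/71 = 23849/32518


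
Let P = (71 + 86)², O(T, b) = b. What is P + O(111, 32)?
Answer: 24681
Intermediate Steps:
P = 24649 (P = 157² = 24649)
P + O(111, 32) = 24649 + 32 = 24681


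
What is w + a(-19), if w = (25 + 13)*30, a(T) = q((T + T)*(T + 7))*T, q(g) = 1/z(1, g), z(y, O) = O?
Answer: 27359/24 ≈ 1140.0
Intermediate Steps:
q(g) = 1/g
a(T) = 1/(2*(7 + T)) (a(T) = T/(((T + T)*(T + 7))) = T/(((2*T)*(7 + T))) = T/((2*T*(7 + T))) = (1/(2*T*(7 + T)))*T = 1/(2*(7 + T)))
w = 1140 (w = 38*30 = 1140)
w + a(-19) = 1140 + 1/(2*(7 - 19)) = 1140 + (1/2)/(-12) = 1140 + (1/2)*(-1/12) = 1140 - 1/24 = 27359/24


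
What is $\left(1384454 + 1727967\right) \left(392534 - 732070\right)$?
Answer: $-1056778976656$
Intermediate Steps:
$\left(1384454 + 1727967\right) \left(392534 - 732070\right) = 3112421 \left(-339536\right) = -1056778976656$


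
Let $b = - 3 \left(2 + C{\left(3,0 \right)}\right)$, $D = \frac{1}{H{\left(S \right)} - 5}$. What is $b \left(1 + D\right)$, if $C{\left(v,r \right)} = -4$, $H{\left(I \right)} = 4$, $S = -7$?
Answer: $0$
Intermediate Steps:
$D = -1$ ($D = \frac{1}{4 - 5} = \frac{1}{-1} = -1$)
$b = 6$ ($b = - 3 \left(2 - 4\right) = \left(-3\right) \left(-2\right) = 6$)
$b \left(1 + D\right) = 6 \left(1 - 1\right) = 6 \cdot 0 = 0$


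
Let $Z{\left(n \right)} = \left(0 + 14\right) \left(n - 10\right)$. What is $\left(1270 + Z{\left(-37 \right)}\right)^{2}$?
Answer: $374544$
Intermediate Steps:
$Z{\left(n \right)} = -140 + 14 n$ ($Z{\left(n \right)} = 14 \left(-10 + n\right) = -140 + 14 n$)
$\left(1270 + Z{\left(-37 \right)}\right)^{2} = \left(1270 + \left(-140 + 14 \left(-37\right)\right)\right)^{2} = \left(1270 - 658\right)^{2} = 612^{2} = 374544$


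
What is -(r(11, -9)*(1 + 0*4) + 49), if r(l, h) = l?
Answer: -60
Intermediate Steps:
-(r(11, -9)*(1 + 0*4) + 49) = -(11*(1 + 0*4) + 49) = -(11*(1 + 0) + 49) = -(11*1 + 49) = -(11 + 49) = -1*60 = -60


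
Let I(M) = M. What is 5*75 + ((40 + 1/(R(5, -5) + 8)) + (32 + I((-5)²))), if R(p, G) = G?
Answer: 1417/3 ≈ 472.33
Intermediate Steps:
5*75 + ((40 + 1/(R(5, -5) + 8)) + (32 + I((-5)²))) = 5*75 + ((40 + 1/(-5 + 8)) + (32 + (-5)²)) = 375 + ((40 + 1/3) + (32 + 25)) = 375 + ((40 + ⅓) + 57) = 375 + (121/3 + 57) = 375 + 292/3 = 1417/3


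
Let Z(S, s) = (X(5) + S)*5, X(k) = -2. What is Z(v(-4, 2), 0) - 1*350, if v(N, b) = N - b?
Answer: -390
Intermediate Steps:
Z(S, s) = -10 + 5*S (Z(S, s) = (-2 + S)*5 = -10 + 5*S)
Z(v(-4, 2), 0) - 1*350 = (-10 + 5*(-4 - 1*2)) - 1*350 = (-10 + 5*(-4 - 2)) - 350 = (-10 + 5*(-6)) - 350 = (-10 - 30) - 350 = -40 - 350 = -390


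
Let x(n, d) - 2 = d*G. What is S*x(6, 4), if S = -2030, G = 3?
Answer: -28420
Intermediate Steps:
x(n, d) = 2 + 3*d (x(n, d) = 2 + d*3 = 2 + 3*d)
S*x(6, 4) = -2030*(2 + 3*4) = -2030*(2 + 12) = -2030*14 = -28420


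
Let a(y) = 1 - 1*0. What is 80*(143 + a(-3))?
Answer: 11520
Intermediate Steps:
a(y) = 1 (a(y) = 1 + 0 = 1)
80*(143 + a(-3)) = 80*(143 + 1) = 80*144 = 11520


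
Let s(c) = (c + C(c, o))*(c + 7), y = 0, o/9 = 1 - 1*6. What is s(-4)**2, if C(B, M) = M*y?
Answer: 144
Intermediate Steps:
o = -45 (o = 9*(1 - 1*6) = 9*(1 - 6) = 9*(-5) = -45)
C(B, M) = 0 (C(B, M) = M*0 = 0)
s(c) = c*(7 + c) (s(c) = (c + 0)*(c + 7) = c*(7 + c))
s(-4)**2 = (-4*(7 - 4))**2 = (-4*3)**2 = (-12)**2 = 144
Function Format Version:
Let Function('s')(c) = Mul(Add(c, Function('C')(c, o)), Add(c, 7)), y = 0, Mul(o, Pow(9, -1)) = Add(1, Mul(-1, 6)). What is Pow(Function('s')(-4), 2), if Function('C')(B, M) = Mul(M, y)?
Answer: 144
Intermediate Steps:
o = -45 (o = Mul(9, Add(1, Mul(-1, 6))) = Mul(9, Add(1, -6)) = Mul(9, -5) = -45)
Function('C')(B, M) = 0 (Function('C')(B, M) = Mul(M, 0) = 0)
Function('s')(c) = Mul(c, Add(7, c)) (Function('s')(c) = Mul(Add(c, 0), Add(c, 7)) = Mul(c, Add(7, c)))
Pow(Function('s')(-4), 2) = Pow(Mul(-4, Add(7, -4)), 2) = Pow(Mul(-4, 3), 2) = Pow(-12, 2) = 144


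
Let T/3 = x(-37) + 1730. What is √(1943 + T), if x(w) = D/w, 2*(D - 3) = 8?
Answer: 10*√97643/37 ≈ 84.454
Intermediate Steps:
D = 7 (D = 3 + (½)*8 = 3 + 4 = 7)
x(w) = 7/w
T = 192009/37 (T = 3*(7/(-37) + 1730) = 3*(7*(-1/37) + 1730) = 3*(-7/37 + 1730) = 3*(64003/37) = 192009/37 ≈ 5189.4)
√(1943 + T) = √(1943 + 192009/37) = √(263900/37) = 10*√97643/37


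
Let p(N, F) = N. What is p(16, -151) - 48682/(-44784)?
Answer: 382613/22392 ≈ 17.087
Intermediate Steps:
p(16, -151) - 48682/(-44784) = 16 - 48682/(-44784) = 16 - 48682*(-1/44784) = 16 + 24341/22392 = 382613/22392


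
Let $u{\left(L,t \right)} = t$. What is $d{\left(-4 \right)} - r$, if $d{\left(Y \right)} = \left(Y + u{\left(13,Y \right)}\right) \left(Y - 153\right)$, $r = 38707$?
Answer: $-37451$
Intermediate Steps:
$d{\left(Y \right)} = 2 Y \left(-153 + Y\right)$ ($d{\left(Y \right)} = \left(Y + Y\right) \left(Y - 153\right) = 2 Y \left(-153 + Y\right)$)
$d{\left(-4 \right)} - r = 2 \left(-4\right) \left(-153 - 4\right) - 38707 = 2 \left(-4\right) \left(-157\right) - 38707 = 1256 - 38707 = -37451$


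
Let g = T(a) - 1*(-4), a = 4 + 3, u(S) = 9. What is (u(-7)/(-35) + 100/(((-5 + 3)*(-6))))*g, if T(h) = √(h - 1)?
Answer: 3392/105 + 848*√6/105 ≈ 52.087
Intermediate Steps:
a = 7
T(h) = √(-1 + h)
g = 4 + √6 (g = √(-1 + 7) - 1*(-4) = √6 + 4 = 4 + √6 ≈ 6.4495)
(u(-7)/(-35) + 100/(((-5 + 3)*(-6))))*g = (9/(-35) + 100/(((-5 + 3)*(-6))))*(4 + √6) = (9*(-1/35) + 100/((-2*(-6))))*(4 + √6) = (-9/35 + 100/12)*(4 + √6) = (-9/35 + 100*(1/12))*(4 + √6) = (-9/35 + 25/3)*(4 + √6) = 848*(4 + √6)/105 = 3392/105 + 848*√6/105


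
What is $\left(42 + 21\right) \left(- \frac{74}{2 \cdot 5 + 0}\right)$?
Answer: $- \frac{2331}{5} \approx -466.2$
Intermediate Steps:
$\left(42 + 21\right) \left(- \frac{74}{2 \cdot 5 + 0}\right) = 63 \left(- \frac{74}{10 + 0}\right) = 63 \left(- \frac{74}{10}\right) = 63 \left(\left(-74\right) \frac{1}{10}\right) = 63 \left(- \frac{37}{5}\right) = - \frac{2331}{5}$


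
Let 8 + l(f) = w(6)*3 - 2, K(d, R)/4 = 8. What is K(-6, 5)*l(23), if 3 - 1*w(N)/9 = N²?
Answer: -28832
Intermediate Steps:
w(N) = 27 - 9*N²
K(d, R) = 32 (K(d, R) = 4*8 = 32)
l(f) = -901 (l(f) = -8 + ((27 - 9*6²)*3 - 2) = -8 + ((27 - 9*36)*3 - 2) = -8 + ((27 - 324)*3 - 2) = -8 + (-297*3 - 2) = -8 + (-891 - 2) = -8 - 893 = -901)
K(-6, 5)*l(23) = 32*(-901) = -28832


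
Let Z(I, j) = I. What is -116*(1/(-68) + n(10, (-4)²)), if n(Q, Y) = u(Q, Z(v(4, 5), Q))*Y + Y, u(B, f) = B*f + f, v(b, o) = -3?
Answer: 1009693/17 ≈ 59394.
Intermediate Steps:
u(B, f) = f + B*f
n(Q, Y) = Y + Y*(-3 - 3*Q) (n(Q, Y) = (-3*(1 + Q))*Y + Y = (-3 - 3*Q)*Y + Y = Y*(-3 - 3*Q) + Y = Y + Y*(-3 - 3*Q))
-116*(1/(-68) + n(10, (-4)²)) = -116*(1/(-68) - 1*(-4)²*(2 + 3*10)) = -116*(-1/68 - 1*16*(2 + 30)) = -116*(-1/68 - 1*16*32) = -116*(-1/68 - 512) = -116*(-34817/68) = 1009693/17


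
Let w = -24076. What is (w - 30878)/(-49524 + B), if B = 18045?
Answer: 18318/10493 ≈ 1.7457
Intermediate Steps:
(w - 30878)/(-49524 + B) = (-24076 - 30878)/(-49524 + 18045) = -54954/(-31479) = -54954*(-1/31479) = 18318/10493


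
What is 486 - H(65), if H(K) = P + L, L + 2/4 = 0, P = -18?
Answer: 1009/2 ≈ 504.50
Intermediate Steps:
L = -½ (L = -½ + 0 = -½ ≈ -0.50000)
H(K) = -37/2 (H(K) = -18 - ½ = -37/2)
486 - H(65) = 486 - 1*(-37/2) = 486 + 37/2 = 1009/2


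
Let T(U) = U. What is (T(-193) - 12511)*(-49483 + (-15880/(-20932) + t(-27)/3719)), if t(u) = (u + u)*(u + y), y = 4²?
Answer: 12233912207375136/19461527 ≈ 6.2862e+8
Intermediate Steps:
y = 16
t(u) = 2*u*(16 + u) (t(u) = (u + u)*(u + 16) = (2*u)*(16 + u) = 2*u*(16 + u))
(T(-193) - 12511)*(-49483 + (-15880/(-20932) + t(-27)/3719)) = (-193 - 12511)*(-49483 + (-15880/(-20932) + (2*(-27)*(16 - 27))/3719)) = -12704*(-49483 + (-15880*(-1/20932) + (2*(-27)*(-11))*(1/3719))) = -12704*(-49483 + (3970/5233 + 594*(1/3719))) = -12704*(-49483 + (3970/5233 + 594/3719)) = -12704*(-49483 + 17872832/19461527) = -12704*(-962996867709/19461527) = 12233912207375136/19461527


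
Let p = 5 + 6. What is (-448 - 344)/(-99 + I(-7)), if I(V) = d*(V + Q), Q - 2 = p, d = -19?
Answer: 264/71 ≈ 3.7183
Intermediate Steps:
p = 11
Q = 13 (Q = 2 + 11 = 13)
I(V) = -247 - 19*V (I(V) = -19*(V + 13) = -19*(13 + V) = -247 - 19*V)
(-448 - 344)/(-99 + I(-7)) = (-448 - 344)/(-99 + (-247 - 19*(-7))) = -792/(-99 + (-247 + 133)) = -792/(-99 - 114) = -792/(-213) = -792*(-1/213) = 264/71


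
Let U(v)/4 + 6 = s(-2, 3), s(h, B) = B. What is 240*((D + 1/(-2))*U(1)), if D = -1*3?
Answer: 10080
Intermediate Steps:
U(v) = -12 (U(v) = -24 + 4*3 = -24 + 12 = -12)
D = -3
240*((D + 1/(-2))*U(1)) = 240*((-3 + 1/(-2))*(-12)) = 240*((-3 - 1/2)*(-12)) = 240*(-7/2*(-12)) = 240*42 = 10080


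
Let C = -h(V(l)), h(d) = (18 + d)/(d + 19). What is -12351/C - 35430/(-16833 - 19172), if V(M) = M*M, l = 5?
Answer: 3913644942/309643 ≈ 12639.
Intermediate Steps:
V(M) = M²
h(d) = (18 + d)/(19 + d)
C = -43/44 (C = -(18 + 5²)/(19 + 5²) = -(18 + 25)/(19 + 25) = -43/44 ≈ -0.97727)
-12351/C - 35430/(-16833 - 19172) = -12351/(-43/44) - 35430/(-16833 - 19172) = -12351*(-44/43) - 35430/(-36005) = 543444/43 - 35430*(-1/36005) = 543444/43 + 7086/7201 = 3913644942/309643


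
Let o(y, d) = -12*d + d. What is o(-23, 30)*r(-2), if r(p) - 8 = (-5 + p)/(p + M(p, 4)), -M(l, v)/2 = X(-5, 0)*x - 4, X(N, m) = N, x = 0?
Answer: -2255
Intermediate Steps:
M(l, v) = 8 (M(l, v) = -2*(-5*0 - 4) = -2*(0 - 4) = -2*(-4) = 8)
o(y, d) = -11*d
r(p) = 8 + (-5 + p)/(8 + p) (r(p) = 8 + (-5 + p)/(p + 8) = 8 + (-5 + p)/(8 + p))
o(-23, 30)*r(-2) = (-11*30)*((59 + 9*(-2))/(8 - 2)) = -330*(59 - 18)/6 = -55*41 = -330*41/6 = -2255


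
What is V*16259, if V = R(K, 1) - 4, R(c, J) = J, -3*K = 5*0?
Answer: -48777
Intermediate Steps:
K = 0 (K = -5*0/3 = -⅓*0 = 0)
V = -3 (V = 1 - 4 = -3)
V*16259 = -3*16259 = -48777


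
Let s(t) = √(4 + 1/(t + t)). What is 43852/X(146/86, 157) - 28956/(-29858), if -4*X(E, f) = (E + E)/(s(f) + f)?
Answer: -8839306134122/1089817 - 1885636*√394698/11461 ≈ -8.2142e+6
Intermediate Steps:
s(t) = √(4 + 1/(2*t))
X(E, f) = -E/(2*(f + √(16 + 2/f)/2)) (X(E, f) = -(E + E)/(4*(√(16 + 2/f)/2 + f)) = -2*E/(4*(f + √(16 + 2/f)/2)) = -E/(2*(f + √(16 + 2/f)/2)))
43852/X(146/86, 157) - 28956/(-29858) = 43852/((-146/86/(2*157 + √2*√(8 + 1/157)))) - 28956/(-29858) = 43852/((-146*(1/86)/(314 + √2*√(8 + 1/157)))) - 28956*(-1/29858) = 43852/((-1*73/43/(314 + √2*√(1257/157)))) + 14478/14929 = 43852/((-1*73/43/(314 + √2*(√197349/157)))) + 14478/14929 = 43852/((-1*73/43/(314 + √394698/157))) + 14478/14929 = 43852/((-73/(43*(314 + √394698/157)))) + 14478/14929 = 43852*(-13502/73 - 43*√394698/11461) + 14478/14929 = (-592089704/73 - 1885636*√394698/11461) + 14478/14929 = -8839306134122/1089817 - 1885636*√394698/11461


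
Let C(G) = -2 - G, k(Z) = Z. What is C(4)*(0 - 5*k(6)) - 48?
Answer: 132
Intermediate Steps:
C(4)*(0 - 5*k(6)) - 48 = (-2 - 1*4)*(0 - 5*6) - 48 = (-2 - 4)*(0 - 30) - 48 = -6*(-30) - 48 = 180 - 48 = 132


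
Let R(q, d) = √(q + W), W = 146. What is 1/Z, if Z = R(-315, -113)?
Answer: -I/13 ≈ -0.076923*I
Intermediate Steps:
R(q, d) = √(146 + q) (R(q, d) = √(q + 146) = √(146 + q))
Z = 13*I (Z = √(146 - 315) = √(-169) = 13*I ≈ 13.0*I)
1/Z = 1/(13*I) = -I/13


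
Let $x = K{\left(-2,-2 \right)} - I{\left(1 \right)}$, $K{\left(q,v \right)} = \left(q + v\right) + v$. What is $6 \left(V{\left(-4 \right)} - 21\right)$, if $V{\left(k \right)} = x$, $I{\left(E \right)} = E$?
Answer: $-168$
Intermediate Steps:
$K{\left(q,v \right)} = q + 2 v$
$x = -7$ ($x = \left(-2 + 2 \left(-2\right)\right) - 1 = \left(-2 - 4\right) - 1 = -6 - 1 = -7$)
$V{\left(k \right)} = -7$
$6 \left(V{\left(-4 \right)} - 21\right) = 6 \left(-7 - 21\right) = 6 \left(-28\right) = -168$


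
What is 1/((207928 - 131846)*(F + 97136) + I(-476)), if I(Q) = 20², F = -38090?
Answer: 1/4492338172 ≈ 2.2260e-10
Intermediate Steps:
I(Q) = 400
1/((207928 - 131846)*(F + 97136) + I(-476)) = 1/((207928 - 131846)*(-38090 + 97136) + 400) = 1/(76082*59046 + 400) = 1/(4492337772 + 400) = 1/4492338172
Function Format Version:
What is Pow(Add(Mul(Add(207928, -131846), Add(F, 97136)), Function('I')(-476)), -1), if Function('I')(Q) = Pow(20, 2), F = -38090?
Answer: Rational(1, 4492338172) ≈ 2.2260e-10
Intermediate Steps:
Function('I')(Q) = 400
Pow(Add(Mul(Add(207928, -131846), Add(F, 97136)), Function('I')(-476)), -1) = Pow(Add(Mul(Add(207928, -131846), Add(-38090, 97136)), 400), -1) = Pow(Add(Mul(76082, 59046), 400), -1) = Pow(Add(4492337772, 400), -1) = Pow(4492338172, -1) = Rational(1, 4492338172)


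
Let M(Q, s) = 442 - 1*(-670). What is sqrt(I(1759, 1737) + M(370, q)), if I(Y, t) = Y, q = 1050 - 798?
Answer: 3*sqrt(319) ≈ 53.582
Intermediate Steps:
q = 252
M(Q, s) = 1112 (M(Q, s) = 442 + 670 = 1112)
sqrt(I(1759, 1737) + M(370, q)) = sqrt(1759 + 1112) = sqrt(2871) = 3*sqrt(319)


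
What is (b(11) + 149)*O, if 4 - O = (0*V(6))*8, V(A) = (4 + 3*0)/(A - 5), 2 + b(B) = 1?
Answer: 592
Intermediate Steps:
b(B) = -1 (b(B) = -2 + 1 = -1)
V(A) = 4/(-5 + A) (V(A) = (4 + 0)/(-5 + A) = 4/(-5 + A))
O = 4 (O = 4 - 0*(4/(-5 + 6))*8 = 4 - 0*(4/1)*8 = 4 - 0*(4*1)*8 = 4 - 0*4*8 = 4 - 0*8 = 4 - 1*0 = 4 + 0 = 4)
(b(11) + 149)*O = (-1 + 149)*4 = 148*4 = 592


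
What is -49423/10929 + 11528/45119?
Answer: -2103926825/493105551 ≈ -4.2667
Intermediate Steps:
-49423/10929 + 11528/45119 = -2103926825/493105551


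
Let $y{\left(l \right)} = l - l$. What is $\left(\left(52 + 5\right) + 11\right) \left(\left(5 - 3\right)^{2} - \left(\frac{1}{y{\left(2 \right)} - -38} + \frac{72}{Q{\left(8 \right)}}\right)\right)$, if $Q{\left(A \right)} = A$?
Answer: $- \frac{6494}{19} \approx -341.79$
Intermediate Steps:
$y{\left(l \right)} = 0$
$\left(\left(52 + 5\right) + 11\right) \left(\left(5 - 3\right)^{2} - \left(\frac{1}{y{\left(2 \right)} - -38} + \frac{72}{Q{\left(8 \right)}}\right)\right) = \left(\left(52 + 5\right) + 11\right) \left(\left(5 - 3\right)^{2} - \left(9 + \frac{1}{0 - -38}\right)\right) = \left(57 + 11\right) \left(2^{2} - \left(9 + \frac{1}{0 + 38}\right)\right) = 68 \left(4 - \frac{343}{38}\right) = 68 \left(- \frac{191}{38}\right) = - \frac{6494}{19}$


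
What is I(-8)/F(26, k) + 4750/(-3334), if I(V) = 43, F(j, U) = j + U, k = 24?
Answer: -47069/83350 ≈ -0.56472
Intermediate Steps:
F(j, U) = U + j
I(-8)/F(26, k) + 4750/(-3334) = 43/(24 + 26) + 4750/(-3334) = 43/50 + 4750*(-1/3334) = 43*(1/50) - 2375/1667 = 43/50 - 2375/1667 = -47069/83350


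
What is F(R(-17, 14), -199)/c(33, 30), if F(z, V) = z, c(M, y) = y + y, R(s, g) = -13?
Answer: -13/60 ≈ -0.21667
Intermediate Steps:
c(M, y) = 2*y
F(R(-17, 14), -199)/c(33, 30) = -13/(2*30) = -13/60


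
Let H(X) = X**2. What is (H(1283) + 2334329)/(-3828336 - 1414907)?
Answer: -3980418/5243243 ≈ -0.75915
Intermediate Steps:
(H(1283) + 2334329)/(-3828336 - 1414907) = (1283**2 + 2334329)/(-3828336 - 1414907) = (1646089 + 2334329)/(-5243243) = 3980418*(-1/5243243) = -3980418/5243243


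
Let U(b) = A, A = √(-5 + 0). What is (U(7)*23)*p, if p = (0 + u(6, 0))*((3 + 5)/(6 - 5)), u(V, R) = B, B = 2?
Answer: 368*I*√5 ≈ 822.87*I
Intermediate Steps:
A = I*√5 (A = √(-5) = I*√5 ≈ 2.2361*I)
U(b) = I*√5
u(V, R) = 2
p = 16 (p = (0 + 2)*((3 + 5)/(6 - 5)) = 2*(8/1) = 2*(8*1) = 2*8 = 16)
(U(7)*23)*p = ((I*√5)*23)*16 = (23*I*√5)*16 = 368*I*√5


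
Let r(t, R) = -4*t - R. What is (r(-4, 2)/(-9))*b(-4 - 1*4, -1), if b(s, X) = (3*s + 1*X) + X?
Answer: 364/9 ≈ 40.444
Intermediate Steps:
b(s, X) = 2*X + 3*s (b(s, X) = (3*s + X) + X = (X + 3*s) + X = 2*X + 3*s)
r(t, R) = -R - 4*t
(r(-4, 2)/(-9))*b(-4 - 1*4, -1) = ((-1*2 - 4*(-4))/(-9))*(2*(-1) + 3*(-4 - 1*4)) = ((-2 + 16)*(-⅑))*(-2 + 3*(-4 - 4)) = (14*(-⅑))*(-2 + 3*(-8)) = -14*(-2 - 24)/9 = -14/9*(-26) = 364/9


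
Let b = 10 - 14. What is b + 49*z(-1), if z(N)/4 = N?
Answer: -200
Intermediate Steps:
b = -4
z(N) = 4*N
b + 49*z(-1) = -4 + 49*(4*(-1)) = -4 + 49*(-4) = -4 - 196 = -200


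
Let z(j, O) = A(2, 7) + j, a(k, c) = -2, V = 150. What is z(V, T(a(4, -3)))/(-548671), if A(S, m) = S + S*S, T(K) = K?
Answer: -156/548671 ≈ -0.00028432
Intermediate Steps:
A(S, m) = S + S**2
z(j, O) = 6 + j (z(j, O) = 2*(1 + 2) + j = 2*3 + j = 6 + j)
z(V, T(a(4, -3)))/(-548671) = (6 + 150)/(-548671) = 156*(-1/548671) = -156/548671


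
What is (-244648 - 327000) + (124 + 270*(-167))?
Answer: -616614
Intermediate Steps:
(-244648 - 327000) + (124 + 270*(-167)) = -571648 + (124 - 45090) = -571648 - 44966 = -616614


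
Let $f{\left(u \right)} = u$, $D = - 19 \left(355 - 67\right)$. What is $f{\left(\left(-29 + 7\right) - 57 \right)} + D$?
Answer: $-5551$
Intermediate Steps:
$D = -5472$ ($D = \left(-19\right) 288 = -5472$)
$f{\left(\left(-29 + 7\right) - 57 \right)} + D = \left(\left(-29 + 7\right) - 57\right) - 5472 = \left(-22 - 57\right) - 5472 = -79 - 5472 = -5551$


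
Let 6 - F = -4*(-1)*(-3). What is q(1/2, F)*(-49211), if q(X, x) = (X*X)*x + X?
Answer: -246055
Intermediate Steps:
F = 18 (F = 6 - (-4*(-1))*(-3) = 6 - 4*(-3) = 6 - 1*(-12) = 6 + 12 = 18)
q(X, x) = X + x*X² (q(X, x) = X²*x + X = x*X² + X = X + x*X²)
q(1/2, F)*(-49211) = ((1/2)*(1 + (1/2)*18))*(-49211) = ((1*(½))*(1 + (1*(½))*18))*(-49211) = ((1 + (½)*18)/2)*(-49211) = ((1 + 9)/2)*(-49211) = ((½)*10)*(-49211) = 5*(-49211) = -246055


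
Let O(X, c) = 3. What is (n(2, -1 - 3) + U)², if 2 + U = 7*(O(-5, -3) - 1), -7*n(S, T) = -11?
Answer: 9025/49 ≈ 184.18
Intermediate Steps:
n(S, T) = 11/7 (n(S, T) = -⅐*(-11) = 11/7)
U = 12 (U = -2 + 7*(3 - 1) = -2 + 7*2 = -2 + 14 = 12)
(n(2, -1 - 3) + U)² = (11/7 + 12)² = (95/7)² = 9025/49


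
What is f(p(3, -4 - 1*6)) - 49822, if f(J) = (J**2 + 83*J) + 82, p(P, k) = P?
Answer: -49482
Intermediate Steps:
f(J) = 82 + J**2 + 83*J
f(p(3, -4 - 1*6)) - 49822 = (82 + 3**2 + 83*3) - 49822 = (82 + 9 + 249) - 49822 = 340 - 49822 = -49482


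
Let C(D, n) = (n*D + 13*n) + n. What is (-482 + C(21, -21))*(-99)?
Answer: 120483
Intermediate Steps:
C(D, n) = 14*n + D*n (C(D, n) = (D*n + 13*n) + n = (13*n + D*n) + n = 14*n + D*n)
(-482 + C(21, -21))*(-99) = (-482 - 21*(14 + 21))*(-99) = (-482 - 21*35)*(-99) = (-482 - 735)*(-99) = -1217*(-99) = 120483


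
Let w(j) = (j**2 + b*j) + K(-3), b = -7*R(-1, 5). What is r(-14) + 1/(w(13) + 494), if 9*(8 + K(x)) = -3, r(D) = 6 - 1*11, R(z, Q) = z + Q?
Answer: -4357/872 ≈ -4.9966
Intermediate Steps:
R(z, Q) = Q + z
r(D) = -5 (r(D) = 6 - 11 = -5)
K(x) = -25/3 (K(x) = -8 + (1/9)*(-3) = -8 - 1/3 = -25/3)
b = -28 (b = -7*(5 - 1) = -7*4 = -28)
w(j) = -25/3 + j**2 - 28*j (w(j) = (j**2 - 28*j) - 25/3 = -25/3 + j**2 - 28*j)
r(-14) + 1/(w(13) + 494) = -5 + 1/((-25/3 + 13**2 - 28*13) + 494) = -5 + 1/((-25/3 + 169 - 364) + 494) = -5 + 1/(-610/3 + 494) = -5 + 1/(872/3) = -5 + 3/872 = -4357/872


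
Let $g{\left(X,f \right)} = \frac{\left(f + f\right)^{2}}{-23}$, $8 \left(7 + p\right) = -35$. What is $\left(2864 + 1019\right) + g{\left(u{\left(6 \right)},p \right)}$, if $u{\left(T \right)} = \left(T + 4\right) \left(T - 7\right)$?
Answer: $\frac{1420663}{368} \approx 3860.5$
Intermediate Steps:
$p = - \frac{91}{8}$ ($p = -7 + \frac{1}{8} \left(-35\right) = -7 - \frac{35}{8} = - \frac{91}{8} \approx -11.375$)
$u{\left(T \right)} = \left(-7 + T\right) \left(4 + T\right)$ ($u{\left(T \right)} = \left(4 + T\right) \left(-7 + T\right) = \left(-7 + T\right) \left(4 + T\right)$)
$g{\left(X,f \right)} = - \frac{4 f^{2}}{23}$ ($g{\left(X,f \right)} = \left(2 f\right)^{2} \left(- \frac{1}{23}\right) = 4 f^{2} \left(- \frac{1}{23}\right) = - \frac{4 f^{2}}{23}$)
$\left(2864 + 1019\right) + g{\left(u{\left(6 \right)},p \right)} = \left(2864 + 1019\right) - \frac{4 \left(- \frac{91}{8}\right)^{2}}{23} = 3883 - \frac{8281}{368} = \frac{1420663}{368}$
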